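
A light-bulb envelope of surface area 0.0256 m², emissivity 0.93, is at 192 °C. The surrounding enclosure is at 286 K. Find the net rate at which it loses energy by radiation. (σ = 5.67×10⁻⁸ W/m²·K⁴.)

Q ≈ 54.1 W

Convert: 192 °C = 465 K.
Q = εσA(T⁴ − T_s⁴). T⁴ − T_s⁴ = (465)⁴ − (286)⁴ = 4.68×10^10 − 6.69×10^9 = 4.01×10^10 K⁴.
Q = 0.93 × 5.67×10⁻⁸ × 0.0256 × 4.01×10^10 = 54.1 W.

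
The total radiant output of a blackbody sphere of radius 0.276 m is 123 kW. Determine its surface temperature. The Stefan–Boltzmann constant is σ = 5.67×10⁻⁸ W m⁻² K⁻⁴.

T ≈ 1230 K

A = 4πr² = 4π × (0.276)² = 0.957 m².
From P = σAT⁴, T = (P / σA)^(1/4) = (1.23×10^5 / (5.67×10⁻⁸ × 0.957))^(1/4).
T = (2.27×10^12)^(1/4) = 1230 K.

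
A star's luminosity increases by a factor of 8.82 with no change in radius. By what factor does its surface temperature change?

factor ≈ 1.72

P ∝ T⁴ ⇒ T ∝ P^(1/4), so T scales by (8.82)^(1/4) = 1.72.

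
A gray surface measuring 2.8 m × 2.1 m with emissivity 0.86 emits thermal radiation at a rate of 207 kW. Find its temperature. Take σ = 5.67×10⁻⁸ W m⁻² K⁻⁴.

T ≈ 922 K

A = 2.8 × 2.1 = 5.88 m².
From P = εσAT⁴, T = (P / εσA)^(1/4) = (2.07×10^5 / (0.86 × 5.67×10⁻⁸ × 5.88))^(1/4).
T = (7.22×10^11)^(1/4) = 922 K.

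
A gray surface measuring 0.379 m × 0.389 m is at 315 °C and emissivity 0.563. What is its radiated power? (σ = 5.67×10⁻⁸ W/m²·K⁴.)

P ≈ 563 W

A = 0.379 × 0.389 = 0.147 m².
315 °C = 588 K.
P = εσAT⁴ = 0.563 × 5.67×10⁻⁸ × 0.147 × (588)⁴ = 0.563 × 5.67×10⁻⁸ × 0.147 × 1.20×10^11.
P = 563 W.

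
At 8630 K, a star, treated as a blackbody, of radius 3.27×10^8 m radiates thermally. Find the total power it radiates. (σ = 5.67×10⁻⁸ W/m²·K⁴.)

A = 4πr² = 4π × (3.27×10^8)² = 1.34×10^18 m².
P = σAT⁴ = 5.67×10⁻⁸ × 1.34×10^18 × (8630)⁴ = 5.67×10⁻⁸ × 1.34×10^18 × 5.55×10^15.
P = 4.23×10^26 W.

P ≈ 4.23×10^26 W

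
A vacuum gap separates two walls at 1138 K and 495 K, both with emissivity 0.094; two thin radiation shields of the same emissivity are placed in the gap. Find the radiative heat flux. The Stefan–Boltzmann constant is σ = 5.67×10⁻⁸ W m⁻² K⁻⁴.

Each of the 3 gaps contributes resistance (2/ε − 1) = 2/0.094 − 1 = 20.28; total = 60.83.
q = σ(T₁⁴ − T₂⁴) / 60.83 = 5.67×10⁻⁸ × 1.62×10^12 / 60.83 = 1510 W/m².

q ≈ 1510 W/m²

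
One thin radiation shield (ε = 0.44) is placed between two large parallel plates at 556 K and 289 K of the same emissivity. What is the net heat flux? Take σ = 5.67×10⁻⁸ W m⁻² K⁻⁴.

Each of the 2 gaps contributes resistance (2/ε − 1) = 2/0.44 − 1 = 3.545; total = 7.091.
q = σ(T₁⁴ − T₂⁴) / 7.091 = 5.67×10⁻⁸ × 8.86×10^10 / 7.091 = 708 W/m².

q ≈ 708 W/m²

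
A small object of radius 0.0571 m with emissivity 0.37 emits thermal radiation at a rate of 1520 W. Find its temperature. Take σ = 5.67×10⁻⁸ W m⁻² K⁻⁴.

A = 4πr² = 4π × (0.0571)² = 0.0410 m².
From P = εσAT⁴, T = (P / εσA)^(1/4) = (1520 / (0.37 × 5.67×10⁻⁸ × 0.0410))^(1/4).
T = (1.77×10^12)^(1/4) = 1150 K.

T ≈ 1150 K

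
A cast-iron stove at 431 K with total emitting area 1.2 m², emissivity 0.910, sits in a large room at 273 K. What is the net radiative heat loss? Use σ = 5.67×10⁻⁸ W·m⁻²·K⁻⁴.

Q ≈ 1790 W

Q = εσA(T⁴ − T_s⁴). T⁴ − T_s⁴ = (431)⁴ − (273)⁴ = 3.45×10^10 − 5.55×10^9 = 2.90×10^10 K⁴.
Q = 0.910 × 5.67×10⁻⁸ × 1.20 × 2.90×10^10 = 1790 W.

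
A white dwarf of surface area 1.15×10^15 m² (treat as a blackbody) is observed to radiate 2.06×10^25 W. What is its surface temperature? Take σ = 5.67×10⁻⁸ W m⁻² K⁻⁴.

From P = σAT⁴, T = (P / σA)^(1/4) = (2.06×10^25 / (5.67×10⁻⁸ × 1.15×10^15))^(1/4).
T = (3.16×10^17)^(1/4) = 23700 K.

T ≈ 23700 K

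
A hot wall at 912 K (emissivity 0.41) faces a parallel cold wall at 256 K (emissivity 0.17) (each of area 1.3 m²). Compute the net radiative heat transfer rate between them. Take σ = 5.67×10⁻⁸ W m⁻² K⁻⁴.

For two large parallel gray plates, q = σ(T₁⁴ − T₂⁴) / (1/ε₁ + 1/ε₂ − 1).
1/ε₁ + 1/ε₂ − 1 = 1/0.41 + 1/0.17 − 1 = 7.321.
T₁⁴ − T₂⁴ = 6.92×10^11 − 4.29×10^9 = 6.88×10^11 K⁴.
q = 5.67×10⁻⁸ × 6.88×10^11 / 7.321 = 5320 W/m².
Q = q·A = 5320 × 1.3 = 6920 W.

Q ≈ 6920 W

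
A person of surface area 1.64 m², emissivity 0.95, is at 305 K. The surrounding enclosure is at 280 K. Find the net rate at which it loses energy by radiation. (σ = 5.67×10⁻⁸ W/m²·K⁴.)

Q ≈ 221 W

Q = εσA(T⁴ − T_s⁴). T⁴ − T_s⁴ = (305)⁴ − (280)⁴ = 8.65×10^9 − 6.15×10^9 = 2.51×10^9 K⁴.
Q = 0.95 × 5.67×10⁻⁸ × 1.64 × 2.51×10^9 = 221 W.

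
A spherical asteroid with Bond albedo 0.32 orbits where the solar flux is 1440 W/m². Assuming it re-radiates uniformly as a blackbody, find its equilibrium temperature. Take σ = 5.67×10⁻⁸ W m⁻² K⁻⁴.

T ≈ 256 K

Power absorbed = (1−a)S·πR²; power emitted = 4πR²σT⁴. Equating and cancelling πR²:
T = ((1−a)S / 4σ)^(1/4) = (979 / (4 × 5.67×10⁻⁸))^(1/4) = (4.32×10^9)^(1/4).
T = 256 K.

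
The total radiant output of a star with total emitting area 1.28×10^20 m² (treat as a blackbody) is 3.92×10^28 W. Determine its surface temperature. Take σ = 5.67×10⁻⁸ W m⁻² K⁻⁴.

T ≈ 8570 K

From P = σAT⁴, T = (P / σA)^(1/4) = (3.92×10^28 / (5.67×10⁻⁸ × 1.28×10^20))^(1/4).
T = (5.40×10^15)^(1/4) = 8570 K.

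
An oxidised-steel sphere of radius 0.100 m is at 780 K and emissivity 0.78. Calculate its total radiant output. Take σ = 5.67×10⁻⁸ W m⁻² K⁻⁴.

P ≈ 2060 W

A = 4πr² = 4π × (0.100)² = 0.126 m².
P = εσAT⁴ = 0.78 × 5.67×10⁻⁸ × 0.126 × (780)⁴ = 0.78 × 5.67×10⁻⁸ × 0.126 × 3.70×10^11.
P = 2060 W.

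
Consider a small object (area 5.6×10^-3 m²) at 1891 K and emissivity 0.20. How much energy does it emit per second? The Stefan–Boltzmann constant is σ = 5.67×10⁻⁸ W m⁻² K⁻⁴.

P = εσAT⁴ = 0.20 × 5.67×10⁻⁸ × 5.60×10^-3 × (1891)⁴ = 0.20 × 5.67×10⁻⁸ × 5.60×10^-3 × 1.28×10^13.
P = 812 W.

P ≈ 812 W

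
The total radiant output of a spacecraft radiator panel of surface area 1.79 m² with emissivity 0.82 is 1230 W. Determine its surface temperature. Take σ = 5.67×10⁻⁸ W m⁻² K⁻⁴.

From P = εσAT⁴, T = (P / εσA)^(1/4) = (1230 / (0.82 × 5.67×10⁻⁸ × 1.79))^(1/4).
T = (1.48×10^10)^(1/4) = 349 K.

T ≈ 349 K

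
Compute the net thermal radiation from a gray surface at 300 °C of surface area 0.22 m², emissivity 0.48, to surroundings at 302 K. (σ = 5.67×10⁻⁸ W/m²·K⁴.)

Convert: 300 °C = 573 K.
Q = εσA(T⁴ − T_s⁴). T⁴ − T_s⁴ = (573)⁴ − (302)⁴ = 1.08×10^11 − 8.32×10^9 = 9.95×10^10 K⁴.
Q = 0.48 × 5.67×10⁻⁸ × 0.220 × 9.95×10^10 = 596 W.

Q ≈ 596 W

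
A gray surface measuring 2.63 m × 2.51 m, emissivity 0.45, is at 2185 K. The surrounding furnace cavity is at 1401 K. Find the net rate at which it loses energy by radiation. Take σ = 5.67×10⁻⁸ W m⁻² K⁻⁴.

A = 2.63 × 2.51 = 6.60 m².
Q = εσA(T⁴ − T_s⁴). T⁴ − T_s⁴ = (2185)⁴ − (1401)⁴ = 2.28×10^13 − 3.85×10^12 = 1.89×10^13 K⁴.
Q = 0.45 × 5.67×10⁻⁸ × 6.60 × 1.89×10^13 = 3.19×10^6 W.

Q ≈ 3.19×10^6 W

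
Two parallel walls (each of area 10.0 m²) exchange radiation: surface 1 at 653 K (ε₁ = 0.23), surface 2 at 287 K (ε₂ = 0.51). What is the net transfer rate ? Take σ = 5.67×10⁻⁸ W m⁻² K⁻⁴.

Q ≈ 18700 W

For two large parallel gray plates, q = σ(T₁⁴ − T₂⁴) / (1/ε₁ + 1/ε₂ − 1).
1/ε₁ + 1/ε₂ − 1 = 1/0.23 + 1/0.51 − 1 = 5.309.
T₁⁴ − T₂⁴ = 1.82×10^11 − 6.78×10^9 = 1.75×10^11 K⁴.
q = 5.67×10⁻⁸ × 1.75×10^11 / 5.309 = 1870 W/m².
Q = q·A = 1870 × 10.0 = 18700 W.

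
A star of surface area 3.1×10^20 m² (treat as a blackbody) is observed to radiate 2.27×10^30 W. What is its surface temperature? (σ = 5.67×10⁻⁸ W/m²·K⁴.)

From P = σAT⁴, T = (P / σA)^(1/4) = (2.27×10^30 / (5.67×10⁻⁸ × 3.10×10^20))^(1/4).
T = (1.29×10^17)^(1/4) = 19000 K.

T ≈ 19000 K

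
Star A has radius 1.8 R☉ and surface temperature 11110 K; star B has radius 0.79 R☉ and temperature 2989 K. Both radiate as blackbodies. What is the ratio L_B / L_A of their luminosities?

L_B/L_A ≈ 1.01×10^-3

L = 4πR²σT⁴ ∝ R²T⁴, so L_B/L_A = (0.79/1.8)² × (2989/11110)⁴ = 0.193 × 5.24×10^-3 = 1.01×10^-3.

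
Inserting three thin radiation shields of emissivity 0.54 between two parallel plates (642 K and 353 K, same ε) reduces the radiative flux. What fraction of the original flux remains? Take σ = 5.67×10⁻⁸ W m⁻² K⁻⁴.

With N identical shields there are N+1 = 4 gaps in series, each with the same radiative resistance, so the flux falls to 1/(N+1) of its unshielded value.

ratio ≈ 0.250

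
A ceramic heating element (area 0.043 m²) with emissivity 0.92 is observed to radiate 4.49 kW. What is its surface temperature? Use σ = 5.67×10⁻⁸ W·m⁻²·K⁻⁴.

T ≈ 1190 K

From P = εσAT⁴, T = (P / εσA)^(1/4) = (4490 / (0.92 × 5.67×10⁻⁸ × 0.0430))^(1/4).
T = (2.00×10^12)^(1/4) = 1190 K.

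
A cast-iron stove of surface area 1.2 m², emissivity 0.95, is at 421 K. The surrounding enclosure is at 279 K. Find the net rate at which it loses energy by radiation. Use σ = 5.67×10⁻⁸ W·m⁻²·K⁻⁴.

Q = εσA(T⁴ − T_s⁴). T⁴ − T_s⁴ = (421)⁴ − (279)⁴ = 3.14×10^10 − 6.06×10^9 = 2.54×10^10 K⁴.
Q = 0.95 × 5.67×10⁻⁸ × 1.20 × 2.54×10^10 = 1640 W.

Q ≈ 1640 W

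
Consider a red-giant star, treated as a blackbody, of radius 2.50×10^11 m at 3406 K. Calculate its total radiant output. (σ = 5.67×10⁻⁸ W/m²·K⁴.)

P ≈ 5.99×10^30 W

A = 4πr² = 4π × (2.50×10^11)² = 7.85×10^23 m².
P = σAT⁴ = 5.67×10⁻⁸ × 7.85×10^23 × (3406)⁴ = 5.67×10⁻⁸ × 7.85×10^23 × 1.35×10^14.
P = 5.99×10^30 W.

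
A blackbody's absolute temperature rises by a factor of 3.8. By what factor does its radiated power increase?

P ∝ T⁴, so the power scales as (3.8)⁴ = 209.

factor ≈ 209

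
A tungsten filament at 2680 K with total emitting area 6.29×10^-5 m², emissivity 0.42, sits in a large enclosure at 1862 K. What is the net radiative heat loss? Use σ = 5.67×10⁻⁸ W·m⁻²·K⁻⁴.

Q = εσA(T⁴ − T_s⁴). T⁴ − T_s⁴ = (2680)⁴ − (1862)⁴ = 5.16×10^13 − 1.20×10^13 = 3.96×10^13 K⁴.
Q = 0.42 × 5.67×10⁻⁸ × 6.29×10^-5 × 3.96×10^13 = 59.3 W.

Q ≈ 59.3 W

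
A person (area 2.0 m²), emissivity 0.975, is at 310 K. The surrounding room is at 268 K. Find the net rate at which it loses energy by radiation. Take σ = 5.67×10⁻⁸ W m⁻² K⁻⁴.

Q ≈ 451 W

Q = εσA(T⁴ − T_s⁴). T⁴ − T_s⁴ = (310)⁴ − (268)⁴ = 9.24×10^9 − 5.16×10^9 = 4.08×10^9 K⁴.
Q = 0.975 × 5.67×10⁻⁸ × 2.00 × 4.08×10^9 = 451 W.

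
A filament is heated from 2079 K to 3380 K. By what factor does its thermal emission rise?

P ∝ T⁴, so the ratio is (3380/2079)⁴ = (1.626)⁴ = 6.99.

ratio ≈ 6.99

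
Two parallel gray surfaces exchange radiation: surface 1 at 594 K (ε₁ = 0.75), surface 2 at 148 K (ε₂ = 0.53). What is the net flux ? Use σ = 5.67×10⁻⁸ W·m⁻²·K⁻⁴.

q ≈ 3170 W/m²

For two large parallel gray plates, q = σ(T₁⁴ − T₂⁴) / (1/ε₁ + 1/ε₂ − 1).
1/ε₁ + 1/ε₂ − 1 = 1/0.75 + 1/0.53 − 1 = 2.220.
T₁⁴ − T₂⁴ = 1.24×10^11 − 4.80×10^8 = 1.24×10^11 K⁴.
q = 5.67×10⁻⁸ × 1.24×10^11 / 2.220 = 3170 W/m².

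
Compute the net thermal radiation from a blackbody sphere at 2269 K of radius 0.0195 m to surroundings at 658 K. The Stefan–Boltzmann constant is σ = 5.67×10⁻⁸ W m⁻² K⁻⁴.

A = 4πr² = 4π × (0.0195)² = 4.78×10^-3 m².
Q = σA(T⁴ − T_s⁴). T⁴ − T_s⁴ = (2269)⁴ − (658)⁴ = 2.65×10^13 − 1.87×10^11 = 2.63×10^13 K⁴.
Q = 5.67×10⁻⁸ × 4.78×10^-3 × 2.63×10^13 = 7130 W.

Q ≈ 7130 W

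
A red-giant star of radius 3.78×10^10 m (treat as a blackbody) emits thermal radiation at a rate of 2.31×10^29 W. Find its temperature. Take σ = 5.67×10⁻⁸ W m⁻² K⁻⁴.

T ≈ 3880 K

A = 4πr² = 4π × (3.78×10^10)² = 1.80×10^22 m².
From P = σAT⁴, T = (P / σA)^(1/4) = (2.31×10^29 / (5.67×10⁻⁸ × 1.80×10^22))^(1/4).
T = (2.27×10^14)^(1/4) = 3880 K.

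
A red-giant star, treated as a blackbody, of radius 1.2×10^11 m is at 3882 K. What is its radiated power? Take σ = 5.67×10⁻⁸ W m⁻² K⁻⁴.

P ≈ 2.33×10^30 W

A = 4πr² = 4π × (1.2×10^11)² = 1.81×10^23 m².
P = σAT⁴ = 5.67×10⁻⁸ × 1.81×10^23 × (3882)⁴ = 5.67×10⁻⁸ × 1.81×10^23 × 2.27×10^14.
P = 2.33×10^30 W.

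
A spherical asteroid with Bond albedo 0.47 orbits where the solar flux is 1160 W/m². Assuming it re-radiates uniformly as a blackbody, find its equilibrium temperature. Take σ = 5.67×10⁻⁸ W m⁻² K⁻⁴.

T ≈ 228 K

Power absorbed = (1−a)S·πR²; power emitted = 4πR²σT⁴. Equating and cancelling πR²:
T = ((1−a)S / 4σ)^(1/4) = (615 / (4 × 5.67×10⁻⁸))^(1/4) = (2.71×10^9)^(1/4).
T = 228 K.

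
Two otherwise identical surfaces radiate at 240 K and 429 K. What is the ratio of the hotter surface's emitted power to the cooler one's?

ratio ≈ 10.2

P ∝ T⁴, so the ratio is (429/240)⁴ = (1.788)⁴ = 10.2.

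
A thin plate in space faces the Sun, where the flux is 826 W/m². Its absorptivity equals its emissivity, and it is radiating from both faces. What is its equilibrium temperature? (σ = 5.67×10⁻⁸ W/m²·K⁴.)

T ≈ 292 K

Absorbed flux αS = emitted flux 2εσT⁴ per unit area; with α = ε this gives T = (S/2σ)^(1/4).
T = (826 / (2 × 5.67×10⁻⁸))^(1/4) = (7.28×10^9)^(1/4).
T = 292 K.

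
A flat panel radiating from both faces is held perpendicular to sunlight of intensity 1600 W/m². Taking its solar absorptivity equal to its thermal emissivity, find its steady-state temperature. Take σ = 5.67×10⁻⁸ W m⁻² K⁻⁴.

T ≈ 345 K

Absorbed flux αS = emitted flux 2εσT⁴ per unit area; with α = ε this gives T = (S/2σ)^(1/4).
T = (1600 / (2 × 5.67×10⁻⁸))^(1/4) = (1.41×10^10)^(1/4).
T = 345 K.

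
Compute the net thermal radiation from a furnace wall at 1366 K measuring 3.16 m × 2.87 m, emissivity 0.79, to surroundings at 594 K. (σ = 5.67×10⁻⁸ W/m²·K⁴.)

Q ≈ 1.36×10^6 W

A = 3.16 × 2.87 = 9.07 m².
Q = εσA(T⁴ − T_s⁴). T⁴ − T_s⁴ = (1366)⁴ − (594)⁴ = 3.48×10^12 − 1.24×10^11 = 3.36×10^12 K⁴.
Q = 0.79 × 5.67×10⁻⁸ × 9.07 × 3.36×10^12 = 1.36×10^6 W.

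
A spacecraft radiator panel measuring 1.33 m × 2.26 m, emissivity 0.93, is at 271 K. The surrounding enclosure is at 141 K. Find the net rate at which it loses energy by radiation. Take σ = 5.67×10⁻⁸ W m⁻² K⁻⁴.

A = 1.33 × 2.26 = 3.01 m².
Q = εσA(T⁴ − T_s⁴). T⁴ − T_s⁴ = (271)⁴ − (141)⁴ = 5.39×10^9 − 3.95×10^8 = 5.00×10^9 K⁴.
Q = 0.93 × 5.67×10⁻⁸ × 3.01 × 5.00×10^9 = 792 W.

Q ≈ 792 W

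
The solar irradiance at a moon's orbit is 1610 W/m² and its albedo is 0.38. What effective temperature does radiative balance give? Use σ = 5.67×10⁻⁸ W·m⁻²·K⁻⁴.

T ≈ 258 K

Power absorbed = (1−a)S·πR²; power emitted = 4πR²σT⁴. Equating and cancelling πR²:
T = ((1−a)S / 4σ)^(1/4) = (998 / (4 × 5.67×10⁻⁸))^(1/4) = (4.40×10^9)^(1/4).
T = 258 K.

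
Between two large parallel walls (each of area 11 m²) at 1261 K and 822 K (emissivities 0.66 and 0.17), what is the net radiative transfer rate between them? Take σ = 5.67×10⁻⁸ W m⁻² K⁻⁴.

Q ≈ 2.02×10^5 W

For two large parallel gray plates, q = σ(T₁⁴ − T₂⁴) / (1/ε₁ + 1/ε₂ − 1).
1/ε₁ + 1/ε₂ − 1 = 1/0.66 + 1/0.17 − 1 = 6.398.
T₁⁴ − T₂⁴ = 2.53×10^12 − 4.57×10^11 = 2.07×10^12 K⁴.
q = 5.67×10⁻⁸ × 2.07×10^12 / 6.398 = 18400 W/m².
Q = q·A = 18400 × 11 = 2.02×10^5 W.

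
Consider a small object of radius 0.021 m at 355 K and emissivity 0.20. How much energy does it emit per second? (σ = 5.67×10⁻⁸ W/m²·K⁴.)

A = 4πr² = 4π × (0.021)² = 5.54×10^-3 m².
P = εσAT⁴ = 0.20 × 5.67×10⁻⁸ × 5.54×10^-3 × (355)⁴ = 0.20 × 5.67×10⁻⁸ × 5.54×10^-3 × 1.59×10^10.
P = 0.998 W.

P ≈ 0.998 W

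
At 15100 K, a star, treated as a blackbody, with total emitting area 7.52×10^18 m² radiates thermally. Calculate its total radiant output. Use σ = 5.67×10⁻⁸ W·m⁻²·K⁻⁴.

P ≈ 2.22×10^28 W

P = σAT⁴ = 5.67×10⁻⁸ × 7.52×10^18 × (15100)⁴ = 5.67×10⁻⁸ × 7.52×10^18 × 5.20×10^16.
P = 2.22×10^28 W.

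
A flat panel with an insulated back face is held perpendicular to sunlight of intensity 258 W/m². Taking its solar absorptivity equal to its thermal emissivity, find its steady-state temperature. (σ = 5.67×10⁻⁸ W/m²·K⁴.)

T ≈ 260 K

Absorbed flux αS = emitted flux εσT⁴ (one radiating face); with α = ε, T = (S/σ)^(1/4).
T = (258 / 5.67×10⁻⁸)^(1/4) = (4.55×10^9)^(1/4).
T = 260 K.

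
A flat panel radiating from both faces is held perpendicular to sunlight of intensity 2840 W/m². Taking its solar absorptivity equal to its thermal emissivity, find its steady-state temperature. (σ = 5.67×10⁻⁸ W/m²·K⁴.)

Absorbed flux αS = emitted flux 2εσT⁴ per unit area; with α = ε this gives T = (S/2σ)^(1/4).
T = (2840 / (2 × 5.67×10⁻⁸))^(1/4) = (2.50×10^10)^(1/4).
T = 398 K.

T ≈ 398 K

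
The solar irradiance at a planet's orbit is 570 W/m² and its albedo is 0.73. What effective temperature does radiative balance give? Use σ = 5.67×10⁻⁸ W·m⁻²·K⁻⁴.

T ≈ 161 K

Power absorbed = (1−a)S·πR²; power emitted = 4πR²σT⁴. Equating and cancelling πR²:
T = ((1−a)S / 4σ)^(1/4) = (154 / (4 × 5.67×10⁻⁸))^(1/4) = (6.79×10^8)^(1/4).
T = 161 K.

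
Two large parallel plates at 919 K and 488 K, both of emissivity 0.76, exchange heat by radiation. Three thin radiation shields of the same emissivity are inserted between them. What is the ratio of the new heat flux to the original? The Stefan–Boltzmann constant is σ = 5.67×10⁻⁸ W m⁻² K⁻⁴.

ratio ≈ 0.250

With N identical shields there are N+1 = 4 gaps in series, each with the same radiative resistance, so the flux falls to 1/(N+1) of its unshielded value.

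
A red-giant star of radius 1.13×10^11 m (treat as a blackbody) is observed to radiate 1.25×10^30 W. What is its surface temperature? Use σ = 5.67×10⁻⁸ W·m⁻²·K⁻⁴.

A = 4πr² = 4π × (1.13×10^11)² = 1.60×10^23 m².
From P = σAT⁴, T = (P / σA)^(1/4) = (1.25×10^30 / (5.67×10⁻⁸ × 1.60×10^23))^(1/4).
T = (1.37×10^14)^(1/4) = 3420 K.

T ≈ 3420 K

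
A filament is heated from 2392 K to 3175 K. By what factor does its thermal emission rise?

P ∝ T⁴, so the ratio is (3175/2392)⁴ = (1.327)⁴ = 3.10.

ratio ≈ 3.10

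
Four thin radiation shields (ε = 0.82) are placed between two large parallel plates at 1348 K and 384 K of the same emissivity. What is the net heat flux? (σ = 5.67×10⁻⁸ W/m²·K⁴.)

q ≈ 25800 W/m²

Each of the 5 gaps contributes resistance (2/ε − 1) = 2/0.82 − 1 = 1.439; total = 7.195.
q = σ(T₁⁴ − T₂⁴) / 7.195 = 5.67×10⁻⁸ × 3.28×10^12 / 7.195 = 25800 W/m².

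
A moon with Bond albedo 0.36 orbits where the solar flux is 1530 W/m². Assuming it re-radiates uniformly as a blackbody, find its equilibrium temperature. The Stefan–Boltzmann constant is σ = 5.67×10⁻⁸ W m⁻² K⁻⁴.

T ≈ 256 K

Power absorbed = (1−a)S·πR²; power emitted = 4πR²σT⁴. Equating and cancelling πR²:
T = ((1−a)S / 4σ)^(1/4) = (979 / (4 × 5.67×10⁻⁸))^(1/4) = (4.32×10^9)^(1/4).
T = 256 K.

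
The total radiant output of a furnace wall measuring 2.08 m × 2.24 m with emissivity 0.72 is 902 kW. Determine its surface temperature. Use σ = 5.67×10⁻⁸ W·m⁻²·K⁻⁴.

T ≈ 1480 K

A = 2.08 × 2.24 = 4.66 m².
From P = εσAT⁴, T = (P / εσA)^(1/4) = (9.02×10^5 / (0.72 × 5.67×10⁻⁸ × 4.66))^(1/4).
T = (4.74×10^12)^(1/4) = 1480 K.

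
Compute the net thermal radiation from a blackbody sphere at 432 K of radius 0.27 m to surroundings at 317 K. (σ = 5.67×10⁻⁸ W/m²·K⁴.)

Q ≈ 1280 W

A = 4πr² = 4π × (0.27)² = 0.916 m².
Q = σA(T⁴ − T_s⁴). T⁴ − T_s⁴ = (432)⁴ − (317)⁴ = 3.48×10^10 − 1.01×10^10 = 2.47×10^10 K⁴.
Q = 5.67×10⁻⁸ × 0.916 × 2.47×10^10 = 1280 W.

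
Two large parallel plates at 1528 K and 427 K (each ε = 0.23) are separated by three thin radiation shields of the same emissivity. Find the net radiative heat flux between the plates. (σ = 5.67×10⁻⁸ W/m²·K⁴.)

Each of the 4 gaps contributes resistance (2/ε − 1) = 2/0.23 − 1 = 7.696; total = 30.78.
q = σ(T₁⁴ − T₂⁴) / 30.78 = 5.67×10⁻⁸ × 5.42×10^12 / 30.78 = 9980 W/m².

q ≈ 9980 W/m²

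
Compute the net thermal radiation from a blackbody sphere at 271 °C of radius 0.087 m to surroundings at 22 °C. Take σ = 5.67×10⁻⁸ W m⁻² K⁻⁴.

A = 4πr² = 4π × (0.087)² = 0.0951 m².
Convert: 271 °C = 544 K; 22 °C = 295 K.
Q = σA(T⁴ − T_s⁴). T⁴ − T_s⁴ = (544)⁴ − (295)⁴ = 8.76×10^10 − 7.57×10^9 = 8.00×10^10 K⁴.
Q = 5.67×10⁻⁸ × 0.0951 × 8.00×10^10 = 431 W.

Q ≈ 431 W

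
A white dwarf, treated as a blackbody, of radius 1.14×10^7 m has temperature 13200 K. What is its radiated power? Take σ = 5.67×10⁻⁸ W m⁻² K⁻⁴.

P ≈ 2.81×10^24 W

A = 4πr² = 4π × (1.14×10^7)² = 1.63×10^15 m².
P = σAT⁴ = 5.67×10⁻⁸ × 1.63×10^15 × (13200)⁴ = 5.67×10⁻⁸ × 1.63×10^15 × 3.04×10^16.
P = 2.81×10^24 W.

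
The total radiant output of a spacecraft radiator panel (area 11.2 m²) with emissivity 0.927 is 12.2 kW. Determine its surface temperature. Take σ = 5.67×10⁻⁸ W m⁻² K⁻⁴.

T ≈ 379 K

From P = εσAT⁴, T = (P / εσA)^(1/4) = (12200 / (0.927 × 5.67×10⁻⁸ × 11.2))^(1/4).
T = (2.07×10^10)^(1/4) = 379 K.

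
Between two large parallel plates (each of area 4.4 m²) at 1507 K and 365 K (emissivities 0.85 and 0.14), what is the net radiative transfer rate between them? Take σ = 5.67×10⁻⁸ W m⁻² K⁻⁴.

For two large parallel gray plates, q = σ(T₁⁴ − T₂⁴) / (1/ε₁ + 1/ε₂ − 1).
1/ε₁ + 1/ε₂ − 1 = 1/0.85 + 1/0.14 − 1 = 7.319.
T₁⁴ − T₂⁴ = 5.16×10^12 − 1.77×10^10 = 5.14×10^12 K⁴.
q = 5.67×10⁻⁸ × 5.14×10^12 / 7.319 = 39800 W/m².
Q = q·A = 39800 × 4.4 = 1.75×10^5 W.

Q ≈ 1.75×10^5 W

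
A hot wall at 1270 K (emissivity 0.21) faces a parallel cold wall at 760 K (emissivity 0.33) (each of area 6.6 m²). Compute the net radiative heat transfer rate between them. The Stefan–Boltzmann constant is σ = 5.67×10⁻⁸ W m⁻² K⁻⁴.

For two large parallel gray plates, q = σ(T₁⁴ − T₂⁴) / (1/ε₁ + 1/ε₂ − 1).
1/ε₁ + 1/ε₂ − 1 = 1/0.21 + 1/0.33 − 1 = 6.792.
T₁⁴ − T₂⁴ = 2.60×10^12 − 3.34×10^11 = 2.27×10^12 K⁴.
q = 5.67×10⁻⁸ × 2.27×10^12 / 6.792 = 18900 W/m².
Q = q·A = 18900 × 6.6 = 1.25×10^5 W.

Q ≈ 1.25×10^5 W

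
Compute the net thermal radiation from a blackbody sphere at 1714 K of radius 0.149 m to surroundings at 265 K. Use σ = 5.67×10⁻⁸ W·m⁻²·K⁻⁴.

A = 4πr² = 4π × (0.149)² = 0.279 m².
Q = σA(T⁴ − T_s⁴). T⁴ − T_s⁴ = (1714)⁴ − (265)⁴ = 8.63×10^12 − 4.93×10^9 = 8.63×10^12 K⁴.
Q = 5.67×10⁻⁸ × 0.279 × 8.63×10^12 = 1.36×10^5 W.

Q ≈ 1.36×10^5 W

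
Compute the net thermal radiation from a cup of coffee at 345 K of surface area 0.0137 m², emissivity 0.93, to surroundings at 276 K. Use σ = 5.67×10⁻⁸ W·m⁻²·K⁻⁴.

Q ≈ 6.04 W

Q = εσA(T⁴ − T_s⁴). T⁴ − T_s⁴ = (345)⁴ − (276)⁴ = 1.42×10^10 − 5.80×10^9 = 8.36×10^9 K⁴.
Q = 0.93 × 5.67×10⁻⁸ × 0.0137 × 8.36×10^9 = 6.04 W.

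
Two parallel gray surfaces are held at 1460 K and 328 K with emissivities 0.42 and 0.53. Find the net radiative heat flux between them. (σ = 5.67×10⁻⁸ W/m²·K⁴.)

q ≈ 78600 W/m²

For two large parallel gray plates, q = σ(T₁⁴ − T₂⁴) / (1/ε₁ + 1/ε₂ − 1).
1/ε₁ + 1/ε₂ − 1 = 1/0.42 + 1/0.53 − 1 = 3.268.
T₁⁴ − T₂⁴ = 4.54×10^12 − 1.16×10^10 = 4.53×10^12 K⁴.
q = 5.67×10⁻⁸ × 4.53×10^12 / 3.268 = 78600 W/m².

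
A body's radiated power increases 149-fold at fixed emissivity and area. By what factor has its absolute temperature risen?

factor ≈ 3.49

P ∝ T⁴ ⇒ T ∝ P^(1/4), so T scales by (149)^(1/4) = 3.49.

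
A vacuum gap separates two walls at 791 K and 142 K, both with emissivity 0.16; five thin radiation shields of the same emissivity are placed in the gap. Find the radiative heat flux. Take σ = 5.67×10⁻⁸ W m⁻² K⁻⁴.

Each of the 6 gaps contributes resistance (2/ε − 1) = 2/0.16 − 1 = 11.50; total = 69.00.
q = σ(T₁⁴ − T₂⁴) / 69.00 = 5.67×10⁻⁸ × 3.91×10^11 / 69.00 = 321 W/m².

q ≈ 321 W/m²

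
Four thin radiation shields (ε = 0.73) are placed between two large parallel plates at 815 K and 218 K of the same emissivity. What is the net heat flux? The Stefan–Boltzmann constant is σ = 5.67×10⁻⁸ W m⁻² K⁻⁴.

Each of the 5 gaps contributes resistance (2/ε − 1) = 2/0.73 − 1 = 1.740; total = 8.699.
q = σ(T₁⁴ − T₂⁴) / 8.699 = 5.67×10⁻⁸ × 4.39×10^11 / 8.699 = 2860 W/m².

q ≈ 2860 W/m²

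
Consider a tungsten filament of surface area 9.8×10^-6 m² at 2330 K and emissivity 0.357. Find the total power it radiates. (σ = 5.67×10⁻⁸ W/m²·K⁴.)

Stefan–Boltzmann: P = εσAT⁴ = 0.357 × 5.67×10⁻⁸ × 9.80×10^-6 × (2330)⁴ = 0.357 × 5.67×10⁻⁸ × 9.80×10^-6 × 2.95×10^13.
P = 5.85 W.

P ≈ 5.85 W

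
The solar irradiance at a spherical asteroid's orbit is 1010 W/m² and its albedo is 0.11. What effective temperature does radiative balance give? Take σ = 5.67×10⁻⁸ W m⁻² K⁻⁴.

T ≈ 251 K

Power absorbed = (1−a)S·πR²; power emitted = 4πR²σT⁴. Equating and cancelling πR²:
T = ((1−a)S / 4σ)^(1/4) = (899 / (4 × 5.67×10⁻⁸))^(1/4) = (3.96×10^9)^(1/4).
T = 251 K.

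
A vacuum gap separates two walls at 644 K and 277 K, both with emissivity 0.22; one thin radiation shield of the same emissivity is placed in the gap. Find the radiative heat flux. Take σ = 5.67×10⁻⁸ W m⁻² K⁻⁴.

Each of the 2 gaps contributes resistance (2/ε − 1) = 2/0.22 − 1 = 8.091; total = 16.18.
q = σ(T₁⁴ − T₂⁴) / 16.18 = 5.67×10⁻⁸ × 1.66×10^11 / 16.18 = 582 W/m².

q ≈ 582 W/m²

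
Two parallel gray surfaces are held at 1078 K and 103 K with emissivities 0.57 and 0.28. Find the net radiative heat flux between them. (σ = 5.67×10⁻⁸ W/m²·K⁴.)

For two large parallel gray plates, q = σ(T₁⁴ − T₂⁴) / (1/ε₁ + 1/ε₂ − 1).
1/ε₁ + 1/ε₂ − 1 = 1/0.57 + 1/0.28 − 1 = 4.326.
T₁⁴ − T₂⁴ = 1.35×10^12 − 1.13×10^8 = 1.35×10^12 K⁴.
q = 5.67×10⁻⁸ × 1.35×10^12 / 4.326 = 17700 W/m².

q ≈ 17700 W/m²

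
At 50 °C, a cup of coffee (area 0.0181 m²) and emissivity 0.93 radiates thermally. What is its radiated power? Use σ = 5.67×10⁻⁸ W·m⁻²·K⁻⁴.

P ≈ 10.4 W

50 °C = 323 K.
P = εσAT⁴ = 0.93 × 5.67×10⁻⁸ × 0.0181 × (323)⁴ = 0.93 × 5.67×10⁻⁸ × 0.0181 × 1.09×10^10.
P = 10.4 W.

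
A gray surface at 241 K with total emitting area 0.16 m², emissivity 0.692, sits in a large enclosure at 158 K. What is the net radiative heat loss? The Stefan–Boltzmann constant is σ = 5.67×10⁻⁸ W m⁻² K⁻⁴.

Q ≈ 17.3 W

Q = εσA(T⁴ − T_s⁴). T⁴ − T_s⁴ = (241)⁴ − (158)⁴ = 3.37×10^9 − 6.23×10^8 = 2.75×10^9 K⁴.
Q = 0.692 × 5.67×10⁻⁸ × 0.160 × 2.75×10^9 = 17.3 W.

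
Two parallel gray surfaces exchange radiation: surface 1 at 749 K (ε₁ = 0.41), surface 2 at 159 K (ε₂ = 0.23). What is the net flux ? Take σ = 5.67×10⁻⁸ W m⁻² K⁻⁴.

For two large parallel gray plates, q = σ(T₁⁴ − T₂⁴) / (1/ε₁ + 1/ε₂ − 1).
1/ε₁ + 1/ε₂ − 1 = 1/0.41 + 1/0.23 − 1 = 5.787.
T₁⁴ − T₂⁴ = 3.15×10^11 − 6.39×10^8 = 3.14×10^11 K⁴.
q = 5.67×10⁻⁸ × 3.14×10^11 / 5.787 = 3080 W/m².

q ≈ 3080 W/m²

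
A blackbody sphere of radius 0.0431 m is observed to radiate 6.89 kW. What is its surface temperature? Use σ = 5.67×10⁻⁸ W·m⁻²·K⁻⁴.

T ≈ 1510 K

A = 4πr² = 4π × (0.0431)² = 0.0233 m².
From P = σAT⁴, T = (P / σA)^(1/4) = (6890 / (5.67×10⁻⁸ × 0.0233))^(1/4).
T = (5.21×10^12)^(1/4) = 1510 K.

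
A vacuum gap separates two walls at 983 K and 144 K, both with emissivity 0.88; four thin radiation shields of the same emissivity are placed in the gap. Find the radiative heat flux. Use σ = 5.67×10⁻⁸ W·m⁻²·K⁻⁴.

Each of the 5 gaps contributes resistance (2/ε − 1) = 2/0.88 − 1 = 1.273; total = 6.364.
q = σ(T₁⁴ − T₂⁴) / 6.364 = 5.67×10⁻⁸ × 9.33×10^11 / 6.364 = 8320 W/m².

q ≈ 8320 W/m²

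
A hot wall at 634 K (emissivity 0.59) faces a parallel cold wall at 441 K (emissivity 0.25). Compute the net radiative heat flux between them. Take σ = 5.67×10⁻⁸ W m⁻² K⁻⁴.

For two large parallel gray plates, q = σ(T₁⁴ − T₂⁴) / (1/ε₁ + 1/ε₂ − 1).
1/ε₁ + 1/ε₂ − 1 = 1/0.59 + 1/0.25 − 1 = 4.695.
T₁⁴ − T₂⁴ = 1.62×10^11 − 3.78×10^10 = 1.24×10^11 K⁴.
q = 5.67×10⁻⁸ × 1.24×10^11 / 4.695 = 1490 W/m².

q ≈ 1490 W/m²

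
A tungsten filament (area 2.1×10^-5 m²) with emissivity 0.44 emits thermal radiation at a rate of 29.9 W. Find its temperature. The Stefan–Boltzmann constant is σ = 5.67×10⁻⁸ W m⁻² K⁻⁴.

T ≈ 2750 K

From P = εσAT⁴, T = (P / εσA)^(1/4) = (29.9 / (0.44 × 5.67×10⁻⁸ × 2.10×10^-5))^(1/4).
T = (5.71×10^13)^(1/4) = 2750 K.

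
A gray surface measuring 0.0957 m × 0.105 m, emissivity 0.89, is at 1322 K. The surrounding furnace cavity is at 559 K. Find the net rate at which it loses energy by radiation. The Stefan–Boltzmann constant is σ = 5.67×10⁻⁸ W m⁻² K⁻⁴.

A = 0.0957 × 0.105 = 0.0100 m².
Q = εσA(T⁴ − T_s⁴). T⁴ − T_s⁴ = (1322)⁴ − (559)⁴ = 3.05×10^12 − 9.76×10^10 = 2.96×10^12 K⁴.
Q = 0.89 × 5.67×10⁻⁸ × 0.0100 × 2.96×10^12 = 1500 W.

Q ≈ 1500 W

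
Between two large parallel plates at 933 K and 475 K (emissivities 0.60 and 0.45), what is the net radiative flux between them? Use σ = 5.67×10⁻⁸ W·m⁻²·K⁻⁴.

q ≈ 13900 W/m²

For two large parallel gray plates, q = σ(T₁⁴ − T₂⁴) / (1/ε₁ + 1/ε₂ − 1).
1/ε₁ + 1/ε₂ − 1 = 1/0.60 + 1/0.45 − 1 = 2.889.
T₁⁴ − T₂⁴ = 7.58×10^11 − 5.09×10^10 = 7.07×10^11 K⁴.
q = 5.67×10⁻⁸ × 7.07×10^11 / 2.889 = 13900 W/m².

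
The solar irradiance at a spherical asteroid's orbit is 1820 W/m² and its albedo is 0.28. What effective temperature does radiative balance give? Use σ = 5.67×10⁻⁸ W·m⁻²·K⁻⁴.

Power absorbed = (1−a)S·πR²; power emitted = 4πR²σT⁴. Equating and cancelling πR²:
T = ((1−a)S / 4σ)^(1/4) = (1310 / (4 × 5.67×10⁻⁸))^(1/4) = (5.78×10^9)^(1/4).
T = 276 K.

T ≈ 276 K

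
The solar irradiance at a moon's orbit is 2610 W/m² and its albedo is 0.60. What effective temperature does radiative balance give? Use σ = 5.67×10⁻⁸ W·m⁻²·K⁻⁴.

Power absorbed = (1−a)S·πR²; power emitted = 4πR²σT⁴. Equating and cancelling πR²:
T = ((1−a)S / 4σ)^(1/4) = (1040 / (4 × 5.67×10⁻⁸))^(1/4) = (4.60×10^9)^(1/4).
T = 260 K.

T ≈ 260 K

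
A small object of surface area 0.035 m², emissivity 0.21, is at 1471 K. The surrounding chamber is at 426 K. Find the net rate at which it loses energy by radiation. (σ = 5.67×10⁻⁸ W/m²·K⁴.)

Q = εσA(T⁴ − T_s⁴). T⁴ − T_s⁴ = (1471)⁴ − (426)⁴ = 4.68×10^12 − 3.29×10^10 = 4.65×10^12 K⁴.
Q = 0.21 × 5.67×10⁻⁸ × 0.0350 × 4.65×10^12 = 1940 W.

Q ≈ 1940 W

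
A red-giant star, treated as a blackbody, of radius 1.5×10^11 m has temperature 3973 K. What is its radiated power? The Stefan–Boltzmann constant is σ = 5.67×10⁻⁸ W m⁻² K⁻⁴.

P ≈ 3.99×10^30 W

A = 4πr² = 4π × (1.5×10^11)² = 2.83×10^23 m².
P = σAT⁴ = 5.67×10⁻⁸ × 2.83×10^23 × (3973)⁴ = 5.67×10⁻⁸ × 2.83×10^23 × 2.49×10^14.
P = 3.99×10^30 W.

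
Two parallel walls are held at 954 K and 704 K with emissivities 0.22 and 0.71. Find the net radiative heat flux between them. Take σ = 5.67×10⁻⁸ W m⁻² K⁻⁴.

q ≈ 6670 W/m²

For two large parallel gray plates, q = σ(T₁⁴ − T₂⁴) / (1/ε₁ + 1/ε₂ − 1).
1/ε₁ + 1/ε₂ − 1 = 1/0.22 + 1/0.71 − 1 = 4.954.
T₁⁴ − T₂⁴ = 8.28×10^11 − 2.46×10^11 = 5.83×10^11 K⁴.
q = 5.67×10⁻⁸ × 5.83×10^11 / 4.954 = 6670 W/m².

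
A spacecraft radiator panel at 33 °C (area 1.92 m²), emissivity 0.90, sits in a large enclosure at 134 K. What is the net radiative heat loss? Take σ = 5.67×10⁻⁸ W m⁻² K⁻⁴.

Q ≈ 827 W

Convert: 33 °C = 306 K.
Q = εσA(T⁴ − T_s⁴). T⁴ − T_s⁴ = (306)⁴ − (134)⁴ = 8.77×10^9 − 3.22×10^8 = 8.45×10^9 K⁴.
Q = 0.90 × 5.67×10⁻⁸ × 1.92 × 8.45×10^9 = 827 W.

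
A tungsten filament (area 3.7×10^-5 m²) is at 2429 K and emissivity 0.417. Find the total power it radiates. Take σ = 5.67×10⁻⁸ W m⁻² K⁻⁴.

Stefan–Boltzmann: P = εσAT⁴ = 0.417 × 5.67×10⁻⁸ × 3.70×10^-5 × (2429)⁴ = 0.417 × 5.67×10⁻⁸ × 3.70×10^-5 × 3.48×10^13.
P = 30.5 W.

P ≈ 30.5 W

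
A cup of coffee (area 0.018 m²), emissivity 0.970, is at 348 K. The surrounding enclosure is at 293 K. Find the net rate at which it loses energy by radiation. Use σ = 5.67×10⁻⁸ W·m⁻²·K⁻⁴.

Q = εσA(T⁴ − T_s⁴). T⁴ − T_s⁴ = (348)⁴ − (293)⁴ = 1.47×10^10 − 7.37×10^9 = 7.30×10^9 K⁴.
Q = 0.970 × 5.67×10⁻⁸ × 0.0180 × 7.30×10^9 = 7.22 W.

Q ≈ 7.22 W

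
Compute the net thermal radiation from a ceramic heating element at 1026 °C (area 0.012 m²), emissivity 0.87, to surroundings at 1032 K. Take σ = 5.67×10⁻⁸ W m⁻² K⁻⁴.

Convert: 1026 °C = 1299 K.
Q = εσA(T⁴ − T_s⁴). T⁴ − T_s⁴ = (1299)⁴ − (1032)⁴ = 2.85×10^12 − 1.13×10^12 = 1.71×10^12 K⁴.
Q = 0.87 × 5.67×10⁻⁸ × 0.0120 × 1.71×10^12 = 1010 W.

Q ≈ 1010 W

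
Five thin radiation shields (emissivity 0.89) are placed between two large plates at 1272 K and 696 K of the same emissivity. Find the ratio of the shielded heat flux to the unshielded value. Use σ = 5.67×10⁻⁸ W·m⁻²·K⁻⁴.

With N identical shields there are N+1 = 6 gaps in series, each with the same radiative resistance, so the flux falls to 1/(N+1) of its unshielded value.

ratio ≈ 0.167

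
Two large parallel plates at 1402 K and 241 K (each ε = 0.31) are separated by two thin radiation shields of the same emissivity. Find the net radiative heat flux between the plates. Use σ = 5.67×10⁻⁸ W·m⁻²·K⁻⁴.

Each of the 3 gaps contributes resistance (2/ε − 1) = 2/0.31 − 1 = 5.452; total = 16.35.
q = σ(T₁⁴ − T₂⁴) / 16.35 = 5.67×10⁻⁸ × 3.86×10^12 / 16.35 = 13400 W/m².

q ≈ 13400 W/m²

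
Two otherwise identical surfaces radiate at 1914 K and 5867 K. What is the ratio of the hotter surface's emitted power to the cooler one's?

P ∝ T⁴, so the ratio is (5867/1914)⁴ = (3.065)⁴ = 88.3.

ratio ≈ 88.3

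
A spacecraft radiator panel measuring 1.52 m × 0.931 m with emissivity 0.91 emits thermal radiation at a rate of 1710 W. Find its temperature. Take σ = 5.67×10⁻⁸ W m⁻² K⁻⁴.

A = 1.52 × 0.931 = 1.42 m².
From P = εσAT⁴, T = (P / εσA)^(1/4) = (1710 / (0.91 × 5.67×10⁻⁸ × 1.42))^(1/4).
T = (2.34×10^10)^(1/4) = 391 K.

T ≈ 391 K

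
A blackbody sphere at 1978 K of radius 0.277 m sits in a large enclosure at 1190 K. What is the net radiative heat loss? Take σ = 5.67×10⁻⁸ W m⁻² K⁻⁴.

A = 4πr² = 4π × (0.277)² = 0.964 m².
Q = σA(T⁴ − T_s⁴). T⁴ − T_s⁴ = (1978)⁴ − (1190)⁴ = 1.53×10^13 − 2.01×10^12 = 1.33×10^13 K⁴.
Q = 5.67×10⁻⁸ × 0.964 × 1.33×10^13 = 7.27×10^5 W.

Q ≈ 7.27×10^5 W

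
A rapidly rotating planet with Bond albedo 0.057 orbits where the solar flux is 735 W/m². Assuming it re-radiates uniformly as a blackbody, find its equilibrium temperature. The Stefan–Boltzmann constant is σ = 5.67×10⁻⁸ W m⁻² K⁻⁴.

T ≈ 235 K

Power absorbed = (1−a)S·πR²; power emitted = 4πR²σT⁴. Equating and cancelling πR²:
T = ((1−a)S / 4σ)^(1/4) = (693 / (4 × 5.67×10⁻⁸))^(1/4) = (3.06×10^9)^(1/4).
T = 235 K.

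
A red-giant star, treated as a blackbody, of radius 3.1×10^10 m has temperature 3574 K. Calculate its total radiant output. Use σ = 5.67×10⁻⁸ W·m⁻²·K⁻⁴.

P ≈ 1.12×10^29 W

A = 4πr² = 4π × (3.1×10^10)² = 1.21×10^22 m².
P = σAT⁴ = 5.67×10⁻⁸ × 1.21×10^22 × (3574)⁴ = 5.67×10⁻⁸ × 1.21×10^22 × 1.63×10^14.
P = 1.12×10^29 W.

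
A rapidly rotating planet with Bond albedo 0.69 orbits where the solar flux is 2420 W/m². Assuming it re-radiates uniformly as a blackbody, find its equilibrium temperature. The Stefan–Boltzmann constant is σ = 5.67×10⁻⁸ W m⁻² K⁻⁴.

Power absorbed = (1−a)S·πR²; power emitted = 4πR²σT⁴. Equating and cancelling πR²:
T = ((1−a)S / 4σ)^(1/4) = (750 / (4 × 5.67×10⁻⁸))^(1/4) = (3.31×10^9)^(1/4).
T = 240 K.

T ≈ 240 K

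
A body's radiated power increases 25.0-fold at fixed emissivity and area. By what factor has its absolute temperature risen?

factor ≈ 2.24

P ∝ T⁴ ⇒ T ∝ P^(1/4), so T scales by (25.0)^(1/4) = 2.24.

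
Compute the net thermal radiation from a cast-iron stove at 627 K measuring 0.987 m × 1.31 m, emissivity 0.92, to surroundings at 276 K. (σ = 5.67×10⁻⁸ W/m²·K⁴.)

A = 0.987 × 1.31 = 1.29 m².
Q = εσA(T⁴ − T_s⁴). T⁴ − T_s⁴ = (627)⁴ − (276)⁴ = 1.55×10^11 − 5.80×10^9 = 1.49×10^11 K⁴.
Q = 0.92 × 5.67×10⁻⁸ × 1.29 × 1.49×10^11 = 10000 W.

Q ≈ 10000 W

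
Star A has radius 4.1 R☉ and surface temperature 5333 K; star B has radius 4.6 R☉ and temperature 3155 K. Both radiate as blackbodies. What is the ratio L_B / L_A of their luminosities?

L = 4πR²σT⁴ ∝ R²T⁴, so L_B/L_A = (4.6/4.1)² × (3155/5333)⁴ = 1.26 × 0.122 = 0.154.

L_B/L_A ≈ 0.154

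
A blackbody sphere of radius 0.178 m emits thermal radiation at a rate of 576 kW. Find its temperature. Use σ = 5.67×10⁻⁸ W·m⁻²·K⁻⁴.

T ≈ 2250 K

A = 4πr² = 4π × (0.178)² = 0.398 m².
From P = σAT⁴, T = (P / σA)^(1/4) = (5.76×10^5 / (5.67×10⁻⁸ × 0.398))^(1/4).
T = (2.55×10^13)^(1/4) = 2250 K.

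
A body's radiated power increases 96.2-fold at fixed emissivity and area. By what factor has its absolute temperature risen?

P ∝ T⁴ ⇒ T ∝ P^(1/4), so T scales by (96.2)^(1/4) = 3.13.

factor ≈ 3.13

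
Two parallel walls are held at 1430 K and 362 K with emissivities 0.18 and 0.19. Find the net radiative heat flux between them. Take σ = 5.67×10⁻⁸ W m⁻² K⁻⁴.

For two large parallel gray plates, q = σ(T₁⁴ − T₂⁴) / (1/ε₁ + 1/ε₂ − 1).
1/ε₁ + 1/ε₂ − 1 = 1/0.18 + 1/0.19 − 1 = 9.819.
T₁⁴ − T₂⁴ = 4.18×10^12 − 1.72×10^10 = 4.16×10^12 K⁴.
q = 5.67×10⁻⁸ × 4.16×10^12 / 9.819 = 24000 W/m².

q ≈ 24000 W/m²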